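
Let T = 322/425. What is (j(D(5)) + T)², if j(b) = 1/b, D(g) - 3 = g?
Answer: 9006001/11560000 ≈ 0.77907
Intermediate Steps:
D(g) = 3 + g
T = 322/425 (T = 322*(1/425) = 322/425 ≈ 0.75765)
(j(D(5)) + T)² = (1/(3 + 5) + 322/425)² = (1/8 + 322/425)² = (⅛ + 322/425)² = (3001/3400)² = 9006001/11560000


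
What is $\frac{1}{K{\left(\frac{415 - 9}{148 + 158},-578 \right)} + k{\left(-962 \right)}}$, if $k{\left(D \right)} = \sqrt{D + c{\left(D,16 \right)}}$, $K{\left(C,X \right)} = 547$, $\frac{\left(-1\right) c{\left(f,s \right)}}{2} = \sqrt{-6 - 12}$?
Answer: $\frac{1}{547 + \sqrt{2} \sqrt{-481 - 3 i \sqrt{2}}} \approx 0.0018218 + 0.00010328 i$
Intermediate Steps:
$c{\left(f,s \right)} = - 6 i \sqrt{2}$ ($c{\left(f,s \right)} = - 2 \sqrt{-6 - 12} = - 2 \sqrt{-18} = - 2 \cdot 3 i \sqrt{2} = - 6 i \sqrt{2}$)
$k{\left(D \right)} = \sqrt{D - 6 i \sqrt{2}}$
$\frac{1}{K{\left(\frac{415 - 9}{148 + 158},-578 \right)} + k{\left(-962 \right)}} = \frac{1}{547 + \sqrt{-962 - 6 i \sqrt{2}}}$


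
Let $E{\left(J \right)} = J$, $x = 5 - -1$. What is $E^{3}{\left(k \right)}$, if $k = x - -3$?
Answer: $729$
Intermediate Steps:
$x = 6$ ($x = 5 + 1 = 6$)
$k = 9$ ($k = 6 - -3 = 6 + 3 = 9$)
$E^{3}{\left(k \right)} = 9^{3} = 729$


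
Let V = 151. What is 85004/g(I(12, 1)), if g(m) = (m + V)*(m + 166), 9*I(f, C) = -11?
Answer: 1721331/499771 ≈ 3.4442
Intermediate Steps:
I(f, C) = -11/9 (I(f, C) = (⅑)*(-11) = -11/9)
g(m) = (151 + m)*(166 + m) (g(m) = (m + 151)*(m + 166) = (151 + m)*(166 + m))
85004/g(I(12, 1)) = 85004/(25066 + (-11/9)² + 317*(-11/9)) = 85004/(25066 + 121/81 - 3487/9) = 85004/(1999084/81) = 85004*(81/1999084) = 1721331/499771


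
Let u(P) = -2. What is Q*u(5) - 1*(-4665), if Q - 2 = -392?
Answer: 5445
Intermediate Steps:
Q = -390 (Q = 2 - 392 = -390)
Q*u(5) - 1*(-4665) = -390*(-2) - 1*(-4665) = 780 + 4665 = 5445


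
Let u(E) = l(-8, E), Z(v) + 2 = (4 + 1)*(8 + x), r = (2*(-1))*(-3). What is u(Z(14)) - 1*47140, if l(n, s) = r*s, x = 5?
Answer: -46762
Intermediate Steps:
r = 6 (r = -2*(-3) = 6)
Z(v) = 63 (Z(v) = -2 + (4 + 1)*(8 + 5) = -2 + 5*13 = -2 + 65 = 63)
l(n, s) = 6*s
u(E) = 6*E
u(Z(14)) - 1*47140 = 6*63 - 1*47140 = 378 - 47140 = -46762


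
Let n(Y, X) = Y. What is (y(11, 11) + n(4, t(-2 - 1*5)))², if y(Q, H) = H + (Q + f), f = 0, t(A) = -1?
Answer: 676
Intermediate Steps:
y(Q, H) = H + Q (y(Q, H) = H + (Q + 0) = H + Q)
(y(11, 11) + n(4, t(-2 - 1*5)))² = ((11 + 11) + 4)² = (22 + 4)² = 26² = 676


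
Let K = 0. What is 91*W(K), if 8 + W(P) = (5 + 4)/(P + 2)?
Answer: -637/2 ≈ -318.50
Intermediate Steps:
W(P) = -8 + 9/(2 + P) (W(P) = -8 + (5 + 4)/(P + 2) = -8 + 9/(2 + P))
91*W(K) = 91*((-7 - 8*0)/(2 + 0)) = 91*((-7 + 0)/2) = 91*((½)*(-7)) = 91*(-7/2) = -637/2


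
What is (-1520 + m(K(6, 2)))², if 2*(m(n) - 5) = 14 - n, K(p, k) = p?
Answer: 2283121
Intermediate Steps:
m(n) = 12 - n/2 (m(n) = 5 + (14 - n)/2 = 5 + (7 - n/2) = 12 - n/2)
(-1520 + m(K(6, 2)))² = (-1520 + (12 - ½*6))² = (-1520 + (12 - 3))² = (-1520 + 9)² = (-1511)² = 2283121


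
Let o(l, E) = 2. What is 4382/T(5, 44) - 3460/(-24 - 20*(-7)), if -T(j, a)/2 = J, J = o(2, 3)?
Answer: -65269/58 ≈ -1125.3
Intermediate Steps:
J = 2
T(j, a) = -4 (T(j, a) = -2*2 = -4)
4382/T(5, 44) - 3460/(-24 - 20*(-7)) = 4382/(-4) - 3460/(-24 - 20*(-7)) = 4382*(-¼) - 3460/(-24 + 140) = -2191/2 - 3460/116 = -2191/2 - 3460*1/116 = -2191/2 - 865/29 = -65269/58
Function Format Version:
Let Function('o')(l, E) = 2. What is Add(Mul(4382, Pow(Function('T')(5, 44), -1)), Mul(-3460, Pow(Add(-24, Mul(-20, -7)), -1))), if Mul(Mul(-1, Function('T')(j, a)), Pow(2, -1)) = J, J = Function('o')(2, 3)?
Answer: Rational(-65269, 58) ≈ -1125.3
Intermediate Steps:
J = 2
Function('T')(j, a) = -4 (Function('T')(j, a) = Mul(-2, 2) = -4)
Add(Mul(4382, Pow(Function('T')(5, 44), -1)), Mul(-3460, Pow(Add(-24, Mul(-20, -7)), -1))) = Add(Mul(4382, Pow(-4, -1)), Mul(-3460, Pow(Add(-24, Mul(-20, -7)), -1))) = Add(Mul(4382, Rational(-1, 4)), Mul(-3460, Pow(Add(-24, 140), -1))) = Add(Rational(-2191, 2), Mul(-3460, Pow(116, -1))) = Add(Rational(-2191, 2), Mul(-3460, Rational(1, 116))) = Add(Rational(-2191, 2), Rational(-865, 29)) = Rational(-65269, 58)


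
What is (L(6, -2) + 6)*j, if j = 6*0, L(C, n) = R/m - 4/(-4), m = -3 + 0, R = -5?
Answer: 0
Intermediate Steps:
m = -3
L(C, n) = 8/3 (L(C, n) = -5/(-3) - 4/(-4) = -5*(-1/3) - 4*(-1/4) = 5/3 + 1 = 8/3)
j = 0
(L(6, -2) + 6)*j = (8/3 + 6)*0 = (26/3)*0 = 0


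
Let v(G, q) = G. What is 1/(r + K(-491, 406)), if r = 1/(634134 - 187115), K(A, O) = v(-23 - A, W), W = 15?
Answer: 447019/209204893 ≈ 0.0021368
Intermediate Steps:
K(A, O) = -23 - A
r = 1/447019 ≈ 2.2370e-6
1/(r + K(-491, 406)) = 1/(1/447019 + (-23 - 1*(-491))) = 1/(1/447019 + (-23 + 491)) = 1/(1/447019 + 468) = 1/(209204893/447019) = 447019/209204893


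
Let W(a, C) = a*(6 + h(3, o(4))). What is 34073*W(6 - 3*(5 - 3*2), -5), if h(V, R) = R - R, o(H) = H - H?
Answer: 1839942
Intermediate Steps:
o(H) = 0
h(V, R) = 0
W(a, C) = 6*a (W(a, C) = a*(6 + 0) = a*6 = 6*a)
34073*W(6 - 3*(5 - 3*2), -5) = 34073*(6*(6 - 3*(5 - 3*2))) = 34073*(6*(6 - 3*(5 - 6))) = 34073*(6*(6 - 3*(-1))) = 34073*(6*(6 + 3)) = 34073*(6*9) = 34073*54 = 1839942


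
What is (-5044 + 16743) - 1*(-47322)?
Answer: 59021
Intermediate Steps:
(-5044 + 16743) - 1*(-47322) = 11699 + 47322 = 59021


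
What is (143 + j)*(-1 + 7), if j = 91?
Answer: 1404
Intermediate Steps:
(143 + j)*(-1 + 7) = (143 + 91)*(-1 + 7) = 234*6 = 1404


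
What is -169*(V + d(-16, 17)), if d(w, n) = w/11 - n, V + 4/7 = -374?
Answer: 5114447/77 ≈ 66421.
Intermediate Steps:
V = -2622/7 (V = -4/7 - 374 = -2622/7 ≈ -374.57)
d(w, n) = -n + w/11 (d(w, n) = w*(1/11) - n = w/11 - n = -n + w/11)
-169*(V + d(-16, 17)) = -169*(-2622/7 + (-1*17 + (1/11)*(-16))) = -169*(-2622/7 + (-17 - 16/11)) = -169*(-2622/7 - 203/11) = -169*(-30263/77) = 5114447/77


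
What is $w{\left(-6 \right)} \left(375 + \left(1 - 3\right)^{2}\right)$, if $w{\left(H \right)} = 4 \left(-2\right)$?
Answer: $-3032$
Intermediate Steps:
$w{\left(H \right)} = -8$
$w{\left(-6 \right)} \left(375 + \left(1 - 3\right)^{2}\right) = - 8 \left(375 + \left(1 - 3\right)^{2}\right) = - 8 \left(375 + \left(-2\right)^{2}\right) = - 8 \left(375 + 4\right) = \left(-8\right) 379 = -3032$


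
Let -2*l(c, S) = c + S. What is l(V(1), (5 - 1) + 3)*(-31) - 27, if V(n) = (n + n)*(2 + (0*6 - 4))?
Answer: 39/2 ≈ 19.500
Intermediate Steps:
V(n) = -4*n (V(n) = (2*n)*(2 + (0 - 4)) = (2*n)*(2 - 4) = (2*n)*(-2) = -4*n)
l(c, S) = -S/2 - c/2 (l(c, S) = -(c + S)/2 = -(S + c)/2 = -S/2 - c/2)
l(V(1), (5 - 1) + 3)*(-31) - 27 = (-((5 - 1) + 3)/2 - (-2))*(-31) - 27 = (-(4 + 3)/2 - 1/2*(-4))*(-31) - 27 = (-1/2*7 + 2)*(-31) - 27 = (-7/2 + 2)*(-31) - 27 = -3/2*(-31) - 27 = 93/2 - 27 = 39/2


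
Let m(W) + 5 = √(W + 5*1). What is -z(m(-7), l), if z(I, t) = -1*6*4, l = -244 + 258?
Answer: 24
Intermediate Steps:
l = 14
m(W) = -5 + √(5 + W) (m(W) = -5 + √(W + 5*1) = -5 + √(W + 5) = -5 + √(5 + W))
z(I, t) = -24 (z(I, t) = -6*4 = -24)
-z(m(-7), l) = -1*(-24) = 24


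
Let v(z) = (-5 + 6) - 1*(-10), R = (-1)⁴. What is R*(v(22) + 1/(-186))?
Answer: 2045/186 ≈ 10.995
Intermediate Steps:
R = 1
v(z) = 11 (v(z) = 1 + 10 = 11)
R*(v(22) + 1/(-186)) = 1*(11 + 1/(-186)) = 1*(11 - 1/186) = 1*(2045/186) = 2045/186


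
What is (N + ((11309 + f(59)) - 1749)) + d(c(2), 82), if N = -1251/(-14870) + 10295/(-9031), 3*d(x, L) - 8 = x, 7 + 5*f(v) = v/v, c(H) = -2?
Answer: 1283787317107/134290970 ≈ 9559.8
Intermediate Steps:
f(v) = -6/5 (f(v) = -7/5 + (v/v)/5 = -7/5 + (⅕)*1 = -7/5 + ⅕ = -6/5)
d(x, L) = 8/3 + x/3
N = -141788869/134290970 (N = -1251*(-1/14870) + 10295*(-1/9031) = 1251/14870 - 10295/9031 = -141788869/134290970 ≈ -1.0558)
(N + ((11309 + f(59)) - 1749)) + d(c(2), 82) = (-141788869/134290970 + ((11309 - 6/5) - 1749)) + (8/3 + (⅓)*(-2)) = (-141788869/134290970 + (56539/5 - 1749)) + (8/3 - ⅔) = (-141788869/134290970 + 47794/5) + 2 = 1283518735167/134290970 + 2 = 1283787317107/134290970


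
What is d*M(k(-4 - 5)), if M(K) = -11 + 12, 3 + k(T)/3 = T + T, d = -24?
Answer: -24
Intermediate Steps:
k(T) = -9 + 6*T (k(T) = -9 + 3*(T + T) = -9 + 3*(2*T) = -9 + 6*T)
M(K) = 1
d*M(k(-4 - 5)) = -24*1 = -24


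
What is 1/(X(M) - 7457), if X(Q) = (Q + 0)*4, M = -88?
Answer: -1/7809 ≈ -0.00012806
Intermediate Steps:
X(Q) = 4*Q (X(Q) = Q*4 = 4*Q)
1/(X(M) - 7457) = 1/(4*(-88) - 7457) = 1/(-352 - 7457) = 1/(-7809) = -1/7809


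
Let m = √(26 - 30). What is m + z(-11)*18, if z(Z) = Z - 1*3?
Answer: -252 + 2*I ≈ -252.0 + 2.0*I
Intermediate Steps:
z(Z) = -3 + Z (z(Z) = Z - 3 = -3 + Z)
m = 2*I (m = √(-4) = 2*I ≈ 2.0*I)
m + z(-11)*18 = 2*I + (-3 - 11)*18 = 2*I - 14*18 = 2*I - 252 = -252 + 2*I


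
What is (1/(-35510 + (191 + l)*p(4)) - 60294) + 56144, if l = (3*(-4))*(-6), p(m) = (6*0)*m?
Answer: -147366501/35510 ≈ -4150.0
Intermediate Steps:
p(m) = 0 (p(m) = 0*m = 0)
l = 72 (l = -12*(-6) = 72)
(1/(-35510 + (191 + l)*p(4)) - 60294) + 56144 = (1/(-35510 + (191 + 72)*0) - 60294) + 56144 = (1/(-35510 + 263*0) - 60294) + 56144 = (1/(-35510 + 0) - 60294) + 56144 = (1/(-35510) - 60294) + 56144 = (-1/35510 - 60294) + 56144 = -2141039941/35510 + 56144 = -147366501/35510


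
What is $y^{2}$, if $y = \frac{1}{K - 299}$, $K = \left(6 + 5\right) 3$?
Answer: $\frac{1}{70756} \approx 1.4133 \cdot 10^{-5}$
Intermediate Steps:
$K = 33$ ($K = 11 \cdot 3 = 33$)
$y = - \frac{1}{266}$ ($y = \frac{1}{33 - 299} = \frac{1}{-266} = - \frac{1}{266} \approx -0.0037594$)
$y^{2} = \left(- \frac{1}{266}\right)^{2} = \frac{1}{70756}$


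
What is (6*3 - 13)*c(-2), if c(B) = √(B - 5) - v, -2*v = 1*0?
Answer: 5*I*√7 ≈ 13.229*I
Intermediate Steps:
v = 0 (v = -0/2 = -½*0 = 0)
c(B) = √(-5 + B) (c(B) = √(B - 5) - 1*0 = √(-5 + B) + 0 = √(-5 + B))
(6*3 - 13)*c(-2) = (6*3 - 13)*√(-5 - 2) = (18 - 13)*√(-7) = 5*(I*√7) = 5*I*√7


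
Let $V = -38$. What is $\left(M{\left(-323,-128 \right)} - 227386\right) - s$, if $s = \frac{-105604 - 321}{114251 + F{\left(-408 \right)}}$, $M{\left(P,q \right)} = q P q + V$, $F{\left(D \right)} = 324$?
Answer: $- \frac{25295662611}{4583} \approx -5.5195 \cdot 10^{6}$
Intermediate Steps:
$M{\left(P,q \right)} = -38 + P q^{2}$ ($M{\left(P,q \right)} = q P q - 38 = P q q - 38 = P q^{2} - 38 = -38 + P q^{2}$)
$s = - \frac{4237}{4583}$ ($s = \frac{-105604 - 321}{114251 + 324} = - \frac{105925}{114575} = \left(-105925\right) \frac{1}{114575} = - \frac{4237}{4583} \approx -0.9245$)
$\left(M{\left(-323,-128 \right)} - 227386\right) - s = \left(\left(-38 - 323 \left(-128\right)^{2}\right) - 227386\right) - - \frac{4237}{4583} = \left(\left(-38 - 5292032\right) - 227386\right) + \frac{4237}{4583} = \left(-5292070 - 227386\right) + \frac{4237}{4583} = -5519456 + \frac{4237}{4583} = - \frac{25295662611}{4583}$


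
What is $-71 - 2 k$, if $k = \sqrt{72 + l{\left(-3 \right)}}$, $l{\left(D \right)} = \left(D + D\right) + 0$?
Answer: $-71 - 2 \sqrt{66} \approx -87.248$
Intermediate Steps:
$l{\left(D \right)} = 2 D$ ($l{\left(D \right)} = 2 D + 0 = 2 D$)
$k = \sqrt{66}$ ($k = \sqrt{72 + 2 \left(-3\right)} = \sqrt{72 - 6} = \sqrt{66} \approx 8.124$)
$-71 - 2 k = -71 - 2 \sqrt{66}$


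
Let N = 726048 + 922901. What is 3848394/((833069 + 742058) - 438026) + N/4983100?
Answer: 21051953698249/5666287993100 ≈ 3.7153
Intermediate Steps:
N = 1648949
3848394/((833069 + 742058) - 438026) + N/4983100 = 3848394/((833069 + 742058) - 438026) + 1648949/4983100 = 3848394/(1575127 - 438026) + 1648949*(1/4983100) = 3848394/1137101 + 1648949/4983100 = 21051953698249/5666287993100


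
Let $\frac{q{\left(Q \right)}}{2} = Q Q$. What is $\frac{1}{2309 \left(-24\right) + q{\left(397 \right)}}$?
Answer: $\frac{1}{259802} \approx 3.8491 \cdot 10^{-6}$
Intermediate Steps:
$q{\left(Q \right)} = 2 Q^{2}$ ($q{\left(Q \right)} = 2 Q Q = 2 Q^{2}$)
$\frac{1}{2309 \left(-24\right) + q{\left(397 \right)}} = \frac{1}{2309 \left(-24\right) + 2 \cdot 397^{2}} = \frac{1}{-55416 + 2 \cdot 157609} = \frac{1}{-55416 + 315218} = \frac{1}{259802}$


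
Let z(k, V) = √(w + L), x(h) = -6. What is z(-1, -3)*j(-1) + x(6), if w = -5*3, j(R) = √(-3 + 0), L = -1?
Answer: -6 - 4*√3 ≈ -12.928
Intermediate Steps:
j(R) = I*√3 (j(R) = √(-3) = I*√3)
w = -15
z(k, V) = 4*I (z(k, V) = √(-15 - 1) = √(-16) = 4*I)
z(-1, -3)*j(-1) + x(6) = (4*I)*(I*√3) - 6 = -4*√3 - 6 = -6 - 4*√3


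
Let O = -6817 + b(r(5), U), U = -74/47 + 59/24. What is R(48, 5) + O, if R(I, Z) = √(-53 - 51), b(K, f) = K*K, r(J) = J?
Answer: -6792 + 2*I*√26 ≈ -6792.0 + 10.198*I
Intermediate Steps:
U = 997/1128 (U = -74*1/47 + 59*(1/24) = -74/47 + 59/24 = 997/1128 ≈ 0.88387)
b(K, f) = K²
R(I, Z) = 2*I*√26 (R(I, Z) = √(-104) = 2*I*√26)
O = -6792 (O = -6817 + 5² = -6817 + 25 = -6792)
R(48, 5) + O = 2*I*√26 - 6792 = -6792 + 2*I*√26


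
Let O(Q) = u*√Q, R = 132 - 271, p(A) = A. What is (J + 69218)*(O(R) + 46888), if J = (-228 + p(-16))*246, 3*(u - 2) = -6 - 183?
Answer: 431088272 - 560834*I*√139 ≈ 4.3109e+8 - 6.6121e+6*I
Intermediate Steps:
u = -61 (u = 2 + (-6 - 183)/3 = 2 + (⅓)*(-189) = 2 - 63 = -61)
J = -60024 (J = (-228 - 16)*246 = -244*246 = -60024)
R = -139
O(Q) = -61*√Q
(J + 69218)*(O(R) + 46888) = (-60024 + 69218)*(-61*I*√139 + 46888) = 9194*(-61*I*√139 + 46888) = 9194*(46888 - 61*I*√139) = 431088272 - 560834*I*√139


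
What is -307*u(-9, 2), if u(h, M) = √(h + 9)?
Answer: 0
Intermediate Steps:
u(h, M) = √(9 + h)
-307*u(-9, 2) = -307*√(9 - 9) = -307*√0 = -307*0 = 0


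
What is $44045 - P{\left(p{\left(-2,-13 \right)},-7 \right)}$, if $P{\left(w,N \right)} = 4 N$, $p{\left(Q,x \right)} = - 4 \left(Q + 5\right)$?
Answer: $44073$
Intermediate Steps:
$p{\left(Q,x \right)} = -20 - 4 Q$ ($p{\left(Q,x \right)} = - 4 \left(5 + Q\right) = -20 - 4 Q$)
$44045 - P{\left(p{\left(-2,-13 \right)},-7 \right)} = 44045 - 4 \left(-7\right) = 44045 - -28 = 44045 + 28 = 44073$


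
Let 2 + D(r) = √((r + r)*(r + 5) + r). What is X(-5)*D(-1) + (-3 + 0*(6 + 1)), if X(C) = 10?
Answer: -23 + 30*I ≈ -23.0 + 30.0*I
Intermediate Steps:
D(r) = -2 + √(r + 2*r*(5 + r)) (D(r) = -2 + √((r + r)*(r + 5) + r) = -2 + √((2*r)*(5 + r) + r) = -2 + √(2*r*(5 + r) + r) = -2 + √(r + 2*r*(5 + r)))
X(-5)*D(-1) + (-3 + 0*(6 + 1)) = 10*(-2 + √(-(11 + 2*(-1)))) + (-3 + 0*(6 + 1)) = 10*(-2 + √(-(11 - 2))) + (-3 + 0*7) = 10*(-2 + √(-1*9)) + (-3 + 0) = 10*(-2 + √(-9)) - 3 = 10*(-2 + 3*I) - 3 = (-20 + 30*I) - 3 = -23 + 30*I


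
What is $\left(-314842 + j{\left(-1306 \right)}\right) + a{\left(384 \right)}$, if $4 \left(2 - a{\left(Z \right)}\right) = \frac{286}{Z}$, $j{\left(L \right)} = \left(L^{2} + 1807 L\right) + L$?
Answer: $- \frac{745307279}{768} \approx -9.7045 \cdot 10^{5}$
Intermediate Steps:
$j{\left(L \right)} = L^{2} + 1808 L$
$a{\left(Z \right)} = 2 - \frac{143}{2 Z}$ ($a{\left(Z \right)} = 2 - \frac{286 \frac{1}{Z}}{4} = 2 - \frac{143}{2 Z}$)
$\left(-314842 + j{\left(-1306 \right)}\right) + a{\left(384 \right)} = \left(-314842 - 1306 \left(1808 - 1306\right)\right) + \left(2 - \frac{143}{2 \cdot 384}\right) = \left(-314842 - 655612\right) + \left(2 - \frac{143}{768}\right) = -970454 + \frac{1393}{768} = - \frac{745307279}{768}$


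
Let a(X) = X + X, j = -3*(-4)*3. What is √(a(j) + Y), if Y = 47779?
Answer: √47851 ≈ 218.75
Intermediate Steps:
j = 36 (j = 12*3 = 36)
a(X) = 2*X
√(a(j) + Y) = √(2*36 + 47779) = √(72 + 47779) = √47851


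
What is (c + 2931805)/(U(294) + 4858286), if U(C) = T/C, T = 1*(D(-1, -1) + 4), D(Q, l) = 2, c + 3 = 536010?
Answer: 169922788/238056015 ≈ 0.71379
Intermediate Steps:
c = 536007 (c = -3 + 536010 = 536007)
T = 6 (T = 1*(2 + 4) = 1*6 = 6)
U(C) = 6/C
(c + 2931805)/(U(294) + 4858286) = (536007 + 2931805)/(6/294 + 4858286) = 3467812/(6*(1/294) + 4858286) = 3467812/(1/49 + 4858286) = 3467812/(238056015/49) = 3467812*(49/238056015) = 169922788/238056015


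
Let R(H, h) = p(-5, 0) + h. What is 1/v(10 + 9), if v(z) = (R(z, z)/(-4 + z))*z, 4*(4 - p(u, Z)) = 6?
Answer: 30/817 ≈ 0.036720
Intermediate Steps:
p(u, Z) = 5/2 (p(u, Z) = 4 - ¼*6 = 4 - 3/2 = 5/2)
R(H, h) = 5/2 + h
v(z) = z*(5/2 + z)/(-4 + z) (v(z) = ((5/2 + z)/(-4 + z))*z = z*(5/2 + z)/(-4 + z))
1/v(10 + 9) = 1/((10 + 9)*(5 + 2*(10 + 9))/(2*(-4 + (10 + 9)))) = 1/((½)*19*(5 + 2*19)/(-4 + 19)) = 1/((½)*19*(5 + 38)/15) = 1/((½)*19*(1/15)*43) = 1/(817/30) = 30/817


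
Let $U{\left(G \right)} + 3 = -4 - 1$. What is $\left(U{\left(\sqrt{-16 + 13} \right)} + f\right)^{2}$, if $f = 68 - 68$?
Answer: $64$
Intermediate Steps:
$f = 0$ ($f = 68 - 68 = 0$)
$U{\left(G \right)} = -8$ ($U{\left(G \right)} = -3 - 5 = -8$)
$\left(U{\left(\sqrt{-16 + 13} \right)} + f\right)^{2} = \left(-8 + 0\right)^{2} = \left(-8\right)^{2} = 64$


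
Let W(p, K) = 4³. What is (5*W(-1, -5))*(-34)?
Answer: -10880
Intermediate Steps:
W(p, K) = 64
(5*W(-1, -5))*(-34) = (5*64)*(-34) = 320*(-34) = -10880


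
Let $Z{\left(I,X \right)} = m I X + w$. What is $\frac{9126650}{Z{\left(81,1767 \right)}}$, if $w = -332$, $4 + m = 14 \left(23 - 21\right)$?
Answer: $\frac{4563325}{1717358} \approx 2.6572$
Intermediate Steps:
$m = 24$ ($m = -4 + 14 \left(23 - 21\right) = -4 + 14 \cdot 2 = -4 + 28 = 24$)
$Z{\left(I,X \right)} = -332 + 24 I X$ ($Z{\left(I,X \right)} = 24 I X - 332 = -332 + 24 I X$)
$\frac{9126650}{Z{\left(81,1767 \right)}} = \frac{9126650}{-332 + 24 \cdot 81 \cdot 1767} = \frac{9126650}{-332 + 3435048} = \frac{9126650}{3434716} = 9126650 \cdot \frac{1}{3434716} = \frac{4563325}{1717358}$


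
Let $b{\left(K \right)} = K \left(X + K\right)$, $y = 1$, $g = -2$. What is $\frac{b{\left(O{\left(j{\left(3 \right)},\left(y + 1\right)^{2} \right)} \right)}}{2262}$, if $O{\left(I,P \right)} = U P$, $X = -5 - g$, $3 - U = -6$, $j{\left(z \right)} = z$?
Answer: $\frac{198}{377} \approx 0.5252$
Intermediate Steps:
$U = 9$ ($U = 3 - -6 = 3 + 6 = 9$)
$X = -3$ ($X = -5 - -2 = -5 + 2 = -3$)
$O{\left(I,P \right)} = 9 P$
$b{\left(K \right)} = K \left(-3 + K\right)$
$\frac{b{\left(O{\left(j{\left(3 \right)},\left(y + 1\right)^{2} \right)} \right)}}{2262} = \frac{9 \left(1 + 1\right)^{2} \left(-3 + 9 \left(1 + 1\right)^{2}\right)}{2262} = 9 \cdot 2^{2} \left(-3 + 9 \cdot 2^{2}\right) \frac{1}{2262} = 9 \cdot 4 \left(-3 + 9 \cdot 4\right) \frac{1}{2262} = 36 \left(-3 + 36\right) \frac{1}{2262} = 36 \cdot 33 \cdot \frac{1}{2262} = 1188 \cdot \frac{1}{2262} = \frac{198}{377}$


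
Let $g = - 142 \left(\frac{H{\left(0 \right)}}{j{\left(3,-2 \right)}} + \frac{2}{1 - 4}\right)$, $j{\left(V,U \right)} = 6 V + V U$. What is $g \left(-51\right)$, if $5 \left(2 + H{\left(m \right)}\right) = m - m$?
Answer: $-6035$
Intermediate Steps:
$j{\left(V,U \right)} = 6 V + U V$
$H{\left(m \right)} = -2$ ($H{\left(m \right)} = -2 + \frac{m - m}{5} = -2 + \frac{1}{5} \cdot 0 = -2 + 0 = -2$)
$g = \frac{355}{3}$ ($g = - 142 \left(- \frac{2}{3 \left(6 - 2\right)} + \frac{2}{1 - 4}\right) = - 142 \left(- \frac{2}{3 \cdot 4} + \frac{2}{1 - 4}\right) = - 142 \left(- \frac{2}{12} + \frac{2}{-3}\right) = - 142 \left(\left(-2\right) \frac{1}{12} + 2 \left(- \frac{1}{3}\right)\right) = - 142 \left(- \frac{1}{6} - \frac{2}{3}\right) = \left(-142\right) \left(- \frac{5}{6}\right) = \frac{355}{3} \approx 118.33$)
$g \left(-51\right) = \frac{355}{3} \left(-51\right) = -6035$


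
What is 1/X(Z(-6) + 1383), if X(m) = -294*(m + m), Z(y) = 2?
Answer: -1/814380 ≈ -1.2279e-6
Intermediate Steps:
X(m) = -588*m
1/X(Z(-6) + 1383) = 1/(-588*(2 + 1383)) = 1/(-588*1385) = 1/(-814380) = -1/814380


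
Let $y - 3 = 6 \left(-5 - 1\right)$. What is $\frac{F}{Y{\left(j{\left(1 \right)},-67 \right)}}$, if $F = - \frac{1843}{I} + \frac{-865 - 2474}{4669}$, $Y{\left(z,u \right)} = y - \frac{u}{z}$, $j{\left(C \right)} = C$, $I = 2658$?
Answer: $- \frac{146891}{3545772} \approx -0.041427$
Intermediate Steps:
$y = -33$ ($y = 3 + 6 \left(-5 - 1\right) = 3 + 6 \left(-6\right) = 3 - 36 = -33$)
$Y{\left(z,u \right)} = -33 - \frac{u}{z}$
$F = - \frac{2497147}{1772886}$ ($F = - \frac{1843}{2658} + \frac{-865 - 2474}{4669} = \left(-1843\right) \frac{1}{2658} + \left(-865 - 2474\right) \frac{1}{4669} = - \frac{1843}{2658} - \frac{477}{667} = - \frac{2497147}{1772886} \approx -1.4085$)
$\frac{F}{Y{\left(j{\left(1 \right)},-67 \right)}} = - \frac{2497147}{1772886 \left(-33 - - \frac{67}{1}\right)} = - \frac{2497147}{1772886 \left(-33 - \left(-67\right) 1\right)} = - \frac{2497147}{1772886 \left(-33 + 67\right)} = - \frac{2497147}{1772886 \cdot 34} = \left(- \frac{2497147}{1772886}\right) \frac{1}{34} = - \frac{146891}{3545772}$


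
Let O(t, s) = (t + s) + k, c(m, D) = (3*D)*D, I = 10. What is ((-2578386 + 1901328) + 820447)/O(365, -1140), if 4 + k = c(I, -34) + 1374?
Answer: 143389/4063 ≈ 35.291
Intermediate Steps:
c(m, D) = 3*D**2
k = 4838 (k = -4 + (3*(-34)**2 + 1374) = -4 + (3*1156 + 1374) = -4 + (3468 + 1374) = -4 + 4842 = 4838)
O(t, s) = 4838 + s + t (O(t, s) = (t + s) + 4838 = (s + t) + 4838 = 4838 + s + t)
((-2578386 + 1901328) + 820447)/O(365, -1140) = ((-2578386 + 1901328) + 820447)/(4838 - 1140 + 365) = (-677058 + 820447)/4063 = 143389*(1/4063) = 143389/4063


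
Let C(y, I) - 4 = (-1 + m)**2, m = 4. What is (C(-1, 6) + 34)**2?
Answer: 2209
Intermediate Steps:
C(y, I) = 13 (C(y, I) = 4 + (-1 + 4)**2 = 4 + 3**2 = 4 + 9 = 13)
(C(-1, 6) + 34)**2 = (13 + 34)**2 = 47**2 = 2209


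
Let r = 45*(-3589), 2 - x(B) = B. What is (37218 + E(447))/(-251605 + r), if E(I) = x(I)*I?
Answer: 161697/413110 ≈ 0.39141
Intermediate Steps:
x(B) = 2 - B
r = -161505
E(I) = I*(2 - I) (E(I) = (2 - I)*I = I*(2 - I))
(37218 + E(447))/(-251605 + r) = (37218 + 447*(2 - 1*447))/(-251605 - 161505) = (37218 + 447*(2 - 447))/(-413110) = (37218 + 447*(-445))*(-1/413110) = (37218 - 198915)*(-1/413110) = -161697*(-1/413110) = 161697/413110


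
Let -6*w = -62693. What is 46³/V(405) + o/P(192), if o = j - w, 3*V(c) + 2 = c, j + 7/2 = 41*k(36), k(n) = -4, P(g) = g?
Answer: 155361461/232128 ≈ 669.29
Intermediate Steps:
w = 62693/6 (w = -⅙*(-62693) = 62693/6 ≈ 10449.)
j = -335/2 (j = -7/2 + 41*(-4) = -7/2 - 164 = -335/2 ≈ -167.50)
V(c) = -⅔ + c/3
o = -31849/3 (o = -335/2 - 1*62693/6 = -335/2 - 62693/6 = -31849/3 ≈ -10616.)
46³/V(405) + o/P(192) = 46³/(-⅔ + (⅓)*405) - 31849/3/192 = 97336/(-⅔ + 135) - 31849/3*1/192 = 97336/(403/3) - 31849/576 = 97336*(3/403) - 31849/576 = 292008/403 - 31849/576 = 155361461/232128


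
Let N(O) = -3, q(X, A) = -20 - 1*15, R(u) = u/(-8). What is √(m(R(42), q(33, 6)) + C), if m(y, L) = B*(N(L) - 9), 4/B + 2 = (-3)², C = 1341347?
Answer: √65725667/7 ≈ 1158.2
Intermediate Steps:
R(u) = -u/8 (R(u) = u*(-⅛) = -u/8)
q(X, A) = -35 (q(X, A) = -20 - 15 = -35)
B = 4/7 (B = 4/(-2 + (-3)²) = 4/(-2 + 9) = 4/7 ≈ 0.57143)
m(y, L) = -48/7 (m(y, L) = 4*(-3 - 9)/7 = (4/7)*(-12) = -48/7)
√(m(R(42), q(33, 6)) + C) = √(-48/7 + 1341347) = √(9389381/7) = √65725667/7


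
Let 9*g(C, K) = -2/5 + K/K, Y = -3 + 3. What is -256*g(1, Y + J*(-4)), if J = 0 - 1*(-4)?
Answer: -256/15 ≈ -17.067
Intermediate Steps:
J = 4 (J = 0 + 4 = 4)
Y = 0
g(C, K) = 1/15 (g(C, K) = (-2/5 + K/K)/9 = (-2*1/5 + 1)/9 = (-2/5 + 1)/9 = (1/9)*(3/5) = 1/15)
-256*g(1, Y + J*(-4)) = -256/15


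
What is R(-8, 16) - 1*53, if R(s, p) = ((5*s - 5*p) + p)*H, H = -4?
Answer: 363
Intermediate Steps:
R(s, p) = -20*s + 16*p (R(s, p) = ((5*s - 5*p) + p)*(-4) = ((-5*p + 5*s) + p)*(-4) = (-4*p + 5*s)*(-4) = -20*s + 16*p)
R(-8, 16) - 1*53 = (-20*(-8) + 16*16) - 1*53 = (160 + 256) - 53 = 416 - 53 = 363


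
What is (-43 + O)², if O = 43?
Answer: 0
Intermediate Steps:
(-43 + O)² = (-43 + 43)² = 0² = 0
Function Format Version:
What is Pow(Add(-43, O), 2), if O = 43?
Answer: 0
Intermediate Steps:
Pow(Add(-43, O), 2) = Pow(Add(-43, 43), 2) = Pow(0, 2) = 0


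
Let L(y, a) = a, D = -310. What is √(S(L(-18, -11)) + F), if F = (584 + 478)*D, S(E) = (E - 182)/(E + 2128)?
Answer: I*√1475462061161/2117 ≈ 573.78*I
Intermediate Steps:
S(E) = (-182 + E)/(2128 + E)
F = -329220 (F = (584 + 478)*(-310) = 1062*(-310) = -329220)
√(S(L(-18, -11)) + F) = √((-182 - 11)/(2128 - 11) - 329220) = √(-193/2117 - 329220) = √(-696958933/2117) = I*√1475462061161/2117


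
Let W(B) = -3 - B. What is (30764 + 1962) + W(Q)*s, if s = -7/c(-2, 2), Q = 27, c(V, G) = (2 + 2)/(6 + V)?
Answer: 32936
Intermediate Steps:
c(V, G) = 4/(6 + V)
s = -7 (s = -7/1 = -7*1 = -7)
(30764 + 1962) + W(Q)*s = (30764 + 1962) + (-3 - 1*27)*(-7) = 32726 + (-3 - 27)*(-7) = 32726 - 30*(-7) = 32726 + 210 = 32936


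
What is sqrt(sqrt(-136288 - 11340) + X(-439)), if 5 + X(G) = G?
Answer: sqrt(-444 + 2*I*sqrt(36907)) ≈ 8.4607 + 22.706*I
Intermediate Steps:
X(G) = -5 + G
sqrt(sqrt(-136288 - 11340) + X(-439)) = sqrt(sqrt(-136288 - 11340) + (-5 - 439)) = sqrt(sqrt(-147628) - 444) = sqrt(2*I*sqrt(36907) - 444) = sqrt(-444 + 2*I*sqrt(36907))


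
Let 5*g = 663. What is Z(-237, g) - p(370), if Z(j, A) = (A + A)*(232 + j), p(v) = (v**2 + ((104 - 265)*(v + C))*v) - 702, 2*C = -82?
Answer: 19461006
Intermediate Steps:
C = -41 (C = (1/2)*(-82) = -41)
g = 663/5 (g = (1/5)*663 = 663/5 ≈ 132.60)
p(v) = -702 + v**2 + v*(6601 - 161*v) (p(v) = (v**2 + ((104 - 265)*(v - 41))*v) - 702 = (v**2 + (-161*(-41 + v))*v) - 702 = (v**2 + (6601 - 161*v)*v) - 702 = (v**2 + v*(6601 - 161*v)) - 702 = -702 + v**2 + v*(6601 - 161*v))
Z(j, A) = 2*A*(232 + j) (Z(j, A) = (2*A)*(232 + j) = 2*A*(232 + j))
Z(-237, g) - p(370) = 2*(663/5)*(232 - 237) - (-702 - 160*370**2 + 6601*370) = 2*(663/5)*(-5) - (-702 - 160*136900 + 2442370) = -1326 - (-702 - 21904000 + 2442370) = -1326 - 1*(-19462332) = -1326 + 19462332 = 19461006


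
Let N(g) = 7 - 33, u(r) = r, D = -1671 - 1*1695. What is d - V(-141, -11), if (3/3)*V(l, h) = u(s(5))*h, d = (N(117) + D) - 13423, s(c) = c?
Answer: -16760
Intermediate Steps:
D = -3366 (D = -1671 - 1695 = -3366)
N(g) = -26
d = -16815 (d = (-26 - 3366) - 13423 = -3392 - 13423 = -16815)
V(l, h) = 5*h
d - V(-141, -11) = -16815 - 5*(-11) = -16815 - 1*(-55) = -16815 + 55 = -16760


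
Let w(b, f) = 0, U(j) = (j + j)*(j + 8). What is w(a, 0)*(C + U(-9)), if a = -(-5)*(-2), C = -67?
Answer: 0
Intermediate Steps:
a = -10 (a = -1*10 = -10)
U(j) = 2*j*(8 + j) (U(j) = (2*j)*(8 + j) = 2*j*(8 + j))
w(a, 0)*(C + U(-9)) = 0*(-67 + 2*(-9)*(8 - 9)) = 0*(-67 + 2*(-9)*(-1)) = 0*(-67 + 18) = 0*(-49) = 0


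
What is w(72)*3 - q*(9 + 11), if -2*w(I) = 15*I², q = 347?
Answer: -123580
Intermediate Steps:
w(I) = -15*I²/2
w(72)*3 - q*(9 + 11) = -15/2*72²*3 - 347*(9 + 11) = -15/2*5184*3 - 347*20 = -38880*3 - 1*6940 = -116640 - 6940 = -123580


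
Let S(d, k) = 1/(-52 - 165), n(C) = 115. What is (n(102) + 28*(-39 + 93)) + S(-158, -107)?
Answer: 353058/217 ≈ 1627.0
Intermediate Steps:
S(d, k) = -1/217 (S(d, k) = 1/(-217) = -1/217)
(n(102) + 28*(-39 + 93)) + S(-158, -107) = (115 + 28*(-39 + 93)) - 1/217 = (115 + 28*54) - 1/217 = (115 + 1512) - 1/217 = 1627 - 1/217 = 353058/217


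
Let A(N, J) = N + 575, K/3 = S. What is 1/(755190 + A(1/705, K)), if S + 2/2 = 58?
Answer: 705/532814326 ≈ 1.3232e-6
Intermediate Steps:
S = 57 (S = -1 + 58 = 57)
K = 171 (K = 3*57 = 171)
A(N, J) = 575 + N
1/(755190 + A(1/705, K)) = 1/(755190 + (575 + 1/705)) = 1/(755190 + 405376/705) = 1/(532814326/705) = 705/532814326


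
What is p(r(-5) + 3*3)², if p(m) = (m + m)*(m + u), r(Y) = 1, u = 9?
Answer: 144400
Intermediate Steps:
p(m) = 2*m*(9 + m) (p(m) = (m + m)*(m + 9) = (2*m)*(9 + m) = 2*m*(9 + m))
p(r(-5) + 3*3)² = (2*(1 + 3*3)*(9 + (1 + 3*3)))² = (2*(1 + 9)*(9 + (1 + 9)))² = (2*10*(9 + 10))² = (2*10*19)² = 380² = 144400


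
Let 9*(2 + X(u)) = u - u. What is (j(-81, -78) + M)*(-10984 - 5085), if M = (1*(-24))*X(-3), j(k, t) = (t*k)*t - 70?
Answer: 7919220994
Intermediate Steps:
X(u) = -2 (X(u) = -2 + (u - u)/9 = -2 + (1/9)*0 = -2 + 0 = -2)
j(k, t) = -70 + k*t**2 (j(k, t) = (k*t)*t - 70 = k*t**2 - 70 = -70 + k*t**2)
M = 48 (M = (1*(-24))*(-2) = -24*(-2) = 48)
(j(-81, -78) + M)*(-10984 - 5085) = ((-70 - 81*(-78)**2) + 48)*(-10984 - 5085) = ((-70 - 81*6084) + 48)*(-16069) = ((-70 - 492804) + 48)*(-16069) = (-492874 + 48)*(-16069) = -492826*(-16069) = 7919220994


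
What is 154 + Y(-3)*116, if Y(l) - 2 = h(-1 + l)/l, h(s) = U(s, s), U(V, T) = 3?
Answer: 270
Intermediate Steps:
h(s) = 3
Y(l) = 2 + 3/l
154 + Y(-3)*116 = 154 + (2 + 3/(-3))*116 = 154 + (2 + 3*(-1/3))*116 = 154 + (2 - 1)*116 = 154 + 1*116 = 154 + 116 = 270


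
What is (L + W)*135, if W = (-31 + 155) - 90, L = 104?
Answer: 18630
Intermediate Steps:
W = 34 (W = 124 - 90 = 34)
(L + W)*135 = (104 + 34)*135 = 138*135 = 18630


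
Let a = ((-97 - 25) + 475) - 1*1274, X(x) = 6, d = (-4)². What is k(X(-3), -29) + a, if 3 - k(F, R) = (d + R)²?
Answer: -1087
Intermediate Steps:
d = 16
k(F, R) = 3 - (16 + R)²
a = -921 (a = (-122 + 475) - 1274 = 353 - 1274 = -921)
k(X(-3), -29) + a = (3 - (16 - 29)²) - 921 = (3 - 1*(-13)²) - 921 = (3 - 1*169) - 921 = (3 - 169) - 921 = -166 - 921 = -1087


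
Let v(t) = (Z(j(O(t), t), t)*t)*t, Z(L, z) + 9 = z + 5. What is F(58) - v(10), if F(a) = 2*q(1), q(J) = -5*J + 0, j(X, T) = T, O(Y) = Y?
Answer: -610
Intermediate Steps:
q(J) = -5*J
F(a) = -10 (F(a) = 2*(-5*1) = 2*(-5) = -10)
Z(L, z) = -4 + z (Z(L, z) = -9 + (z + 5) = -9 + (5 + z) = -4 + z)
v(t) = t**2*(-4 + t) (v(t) = ((-4 + t)*t)*t = (t*(-4 + t))*t = t**2*(-4 + t))
F(58) - v(10) = -10 - 10**2*(-4 + 10) = -10 - 100*6 = -10 - 1*600 = -10 - 600 = -610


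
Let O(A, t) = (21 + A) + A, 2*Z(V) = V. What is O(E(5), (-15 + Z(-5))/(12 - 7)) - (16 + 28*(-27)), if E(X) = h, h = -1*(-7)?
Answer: 775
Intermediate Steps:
h = 7
Z(V) = V/2
E(X) = 7
O(A, t) = 21 + 2*A
O(E(5), (-15 + Z(-5))/(12 - 7)) - (16 + 28*(-27)) = (21 + 2*7) - (16 + 28*(-27)) = (21 + 14) - (16 - 756) = 35 - 1*(-740) = 35 + 740 = 775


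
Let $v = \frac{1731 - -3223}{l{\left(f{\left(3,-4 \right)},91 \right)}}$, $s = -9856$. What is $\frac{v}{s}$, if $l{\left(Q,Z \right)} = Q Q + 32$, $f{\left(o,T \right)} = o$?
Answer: $- \frac{2477}{202048} \approx -0.012259$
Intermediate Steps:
$l{\left(Q,Z \right)} = 32 + Q^{2}$ ($l{\left(Q,Z \right)} = Q^{2} + 32 = 32 + Q^{2}$)
$v = \frac{4954}{41}$ ($v = \frac{1731 - -3223}{32 + 3^{2}} = \frac{1731 + 3223}{32 + 9} = \frac{4954}{41} \approx 120.83$)
$\frac{v}{s} = \frac{4954}{41 \left(-9856\right)} = \frac{4954}{41} \left(- \frac{1}{9856}\right) = - \frac{2477}{202048}$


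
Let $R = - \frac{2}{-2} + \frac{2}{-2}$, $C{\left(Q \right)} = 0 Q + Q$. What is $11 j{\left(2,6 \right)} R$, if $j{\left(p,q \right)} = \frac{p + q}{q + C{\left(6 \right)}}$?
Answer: $0$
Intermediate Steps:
$C{\left(Q \right)} = Q$ ($C{\left(Q \right)} = 0 + Q = Q$)
$j{\left(p,q \right)} = \frac{p + q}{6 + q}$ ($j{\left(p,q \right)} = \frac{p + q}{q + 6} = \frac{p + q}{6 + q}$)
$R = 0$ ($R = \left(-2\right) \left(- \frac{1}{2}\right) + 2 \left(- \frac{1}{2}\right) = 1 - 1 = 0$)
$11 j{\left(2,6 \right)} R = 11 \frac{2 + 6}{6 + 6} \cdot 0 = 11 \cdot \frac{1}{12} \cdot 8 \cdot 0 = 11 \cdot \frac{2}{3} \cdot 0 = \frac{22}{3} \cdot 0 = 0$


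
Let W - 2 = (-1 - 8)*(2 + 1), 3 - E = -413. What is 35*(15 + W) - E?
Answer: -766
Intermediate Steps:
E = 416 (E = 3 - 1*(-413) = 3 + 413 = 416)
W = -25 (W = 2 + (-1 - 8)*(2 + 1) = 2 - 9*3 = 2 - 27 = -25)
35*(15 + W) - E = 35*(15 - 25) - 1*416 = 35*(-10) - 416 = -350 - 416 = -766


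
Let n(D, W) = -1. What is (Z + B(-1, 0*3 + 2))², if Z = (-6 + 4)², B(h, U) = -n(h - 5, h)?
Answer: 25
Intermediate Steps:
B(h, U) = 1 (B(h, U) = -1*(-1) = 1)
Z = 4 (Z = (-2)² = 4)
(Z + B(-1, 0*3 + 2))² = (4 + 1)² = 5² = 25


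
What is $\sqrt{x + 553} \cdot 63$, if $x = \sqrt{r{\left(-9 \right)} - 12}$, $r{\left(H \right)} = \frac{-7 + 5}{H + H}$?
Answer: $21 \sqrt{4977 + 3 i \sqrt{107}} \approx 1481.5 + 4.6187 i$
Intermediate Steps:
$r{\left(H \right)} = - \frac{1}{H}$ ($r{\left(H \right)} = - \frac{2}{2 H} = - 2 \frac{1}{2 H} = - \frac{1}{H}$)
$x = \frac{i \sqrt{107}}{3}$ ($x = \sqrt{- \frac{1}{-9} - 12} = \sqrt{\left(-1\right) \left(- \frac{1}{9}\right) - 12} = \sqrt{\frac{1}{9} - 12} = \sqrt{- \frac{107}{9}} = \frac{i \sqrt{107}}{3} \approx 3.448 i$)
$\sqrt{x + 553} \cdot 63 = \sqrt{\frac{i \sqrt{107}}{3} + 553} \cdot 63 = \sqrt{553 + \frac{i \sqrt{107}}{3}} \cdot 63 = 63 \sqrt{553 + \frac{i \sqrt{107}}{3}}$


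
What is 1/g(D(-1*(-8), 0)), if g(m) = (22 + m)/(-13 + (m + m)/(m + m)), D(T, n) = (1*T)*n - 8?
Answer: -6/7 ≈ -0.85714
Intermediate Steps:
D(T, n) = -8 + T*n (D(T, n) = T*n - 8 = -8 + T*n)
g(m) = -11/6 - m/12 (g(m) = (22 + m)/(-13 + (2*m)/((2*m))) = (22 + m)/(-13 + (2*m)*(1/(2*m))) = (22 + m)/(-13 + 1) = (22 + m)/(-12) = (22 + m)*(-1/12) = -11/6 - m/12)
1/g(D(-1*(-8), 0)) = 1/(-11/6 - (-8 - 1*(-8)*0)/12) = 1/(-11/6 - (-8 + 8*0)/12) = 1/(-11/6 - (-8 + 0)/12) = 1/(-11/6 - 1/12*(-8)) = 1/(-11/6 + 2/3) = 1/(-7/6) = -6/7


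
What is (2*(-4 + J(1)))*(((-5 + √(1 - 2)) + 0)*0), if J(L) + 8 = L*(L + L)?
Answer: 0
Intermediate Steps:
J(L) = -8 + 2*L² (J(L) = -8 + L*(L + L) = -8 + L*(2*L) = -8 + 2*L²)
(2*(-4 + J(1)))*(((-5 + √(1 - 2)) + 0)*0) = (2*(-4 + (-8 + 2*1²)))*(((-5 + √(1 - 2)) + 0)*0) = (2*(-4 + (-8 + 2*1)))*(((-5 + √(-1)) + 0)*0) = (2*(-4 + (-8 + 2)))*(((-5 + I) + 0)*0) = (2*(-4 - 6))*((-5 + I)*0) = (2*(-10))*0 = -20*0 = 0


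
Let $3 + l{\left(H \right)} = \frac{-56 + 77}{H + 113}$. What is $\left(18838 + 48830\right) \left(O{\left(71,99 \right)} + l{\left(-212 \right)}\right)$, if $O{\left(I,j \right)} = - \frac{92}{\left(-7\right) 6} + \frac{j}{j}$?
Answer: $- \frac{112780}{77} \approx -1464.7$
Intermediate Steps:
$O{\left(I,j \right)} = \frac{67}{21}$ ($O{\left(I,j \right)} = - \frac{92}{-42} + 1 = \left(-92\right) \left(- \frac{1}{42}\right) + 1 = \frac{46}{21} + 1 = \frac{67}{21}$)
$l{\left(H \right)} = -3 + \frac{21}{113 + H}$ ($l{\left(H \right)} = -3 + \frac{-56 + 77}{H + 113} = -3 + \frac{21}{113 + H}$)
$\left(18838 + 48830\right) \left(O{\left(71,99 \right)} + l{\left(-212 \right)}\right) = \left(18838 + 48830\right) \left(\frac{67}{21} + \frac{3 \left(-106 - -212\right)}{113 - 212}\right) = 67668 \left(\frac{67}{21} + \frac{3 \left(-106 + 212\right)}{-99}\right) = 67668 \left(\frac{67}{21} + 3 \left(- \frac{1}{99}\right) 106\right) = 67668 \left(\frac{67}{21} - \frac{106}{33}\right) = 67668 \left(- \frac{5}{231}\right) = - \frac{112780}{77}$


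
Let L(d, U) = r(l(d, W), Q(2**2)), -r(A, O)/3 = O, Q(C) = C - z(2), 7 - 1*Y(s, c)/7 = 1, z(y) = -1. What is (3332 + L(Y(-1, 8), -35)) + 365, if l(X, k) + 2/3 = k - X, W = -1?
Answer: 3682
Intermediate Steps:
Y(s, c) = 42 (Y(s, c) = 49 - 7*1 = 49 - 7 = 42)
Q(C) = 1 + C (Q(C) = C - 1*(-1) = C + 1 = 1 + C)
l(X, k) = -2/3 + k - X (l(X, k) = -2/3 + (k - X) = -2/3 + k - X)
r(A, O) = -3*O
L(d, U) = -15 (L(d, U) = -3*(1 + 2**2) = -3*(1 + 4) = -3*5 = -15)
(3332 + L(Y(-1, 8), -35)) + 365 = (3332 - 15) + 365 = 3317 + 365 = 3682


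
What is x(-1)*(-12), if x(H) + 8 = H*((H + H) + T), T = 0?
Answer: 72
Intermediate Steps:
x(H) = -8 + 2*H² (x(H) = -8 + H*((H + H) + 0) = -8 + H*(2*H + 0) = -8 + H*(2*H) = -8 + 2*H²)
x(-1)*(-12) = (-8 + 2*(-1)²)*(-12) = (-8 + 2*1)*(-12) = (-8 + 2)*(-12) = -6*(-12) = 72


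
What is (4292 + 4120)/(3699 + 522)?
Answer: 2804/1407 ≈ 1.9929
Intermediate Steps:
(4292 + 4120)/(3699 + 522) = 8412/4221 = 8412*(1/4221) = 2804/1407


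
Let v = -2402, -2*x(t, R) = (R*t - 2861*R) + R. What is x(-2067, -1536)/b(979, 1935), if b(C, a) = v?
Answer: 1891968/1201 ≈ 1575.3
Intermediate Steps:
x(t, R) = 1430*R - R*t/2 (x(t, R) = -((R*t - 2861*R) + R)/2 = -((-2861*R + R*t) + R)/2 = -(-2860*R + R*t)/2 = 1430*R - R*t/2)
b(C, a) = -2402
x(-2067, -1536)/b(979, 1935) = ((1/2)*(-1536)*(2860 - 1*(-2067)))/(-2402) = ((1/2)*(-1536)*(2860 + 2067))*(-1/2402) = ((1/2)*(-1536)*4927)*(-1/2402) = -3783936*(-1/2402) = 1891968/1201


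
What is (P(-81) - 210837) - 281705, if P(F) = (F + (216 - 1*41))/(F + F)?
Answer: -39895949/81 ≈ -4.9254e+5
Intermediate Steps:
P(F) = (175 + F)/(2*F) (P(F) = (F + (216 - 41))/((2*F)) = (F + 175)*(1/(2*F)) = (175 + F)*(1/(2*F)) = (175 + F)/(2*F))
(P(-81) - 210837) - 281705 = ((½)*(175 - 81)/(-81) - 210837) - 281705 = ((½)*(-1/81)*94 - 210837) - 281705 = (-47/81 - 210837) - 281705 = -17077844/81 - 281705 = -39895949/81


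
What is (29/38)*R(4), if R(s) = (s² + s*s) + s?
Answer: 522/19 ≈ 27.474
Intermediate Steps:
R(s) = s + 2*s² (R(s) = (s² + s²) + s = 2*s² + s = s + 2*s²)
(29/38)*R(4) = (29/38)*(4*(1 + 2*4)) = (29*(1/38))*(4*(1 + 8)) = 29*(4*9)/38 = (29/38)*36 = 522/19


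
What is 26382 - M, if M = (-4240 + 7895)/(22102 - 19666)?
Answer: 64262897/2436 ≈ 26381.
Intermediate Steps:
M = 3655/2436 ≈ 1.5004
26382 - M = 26382 - 1*3655/2436 = 26382 - 3655/2436 = 64262897/2436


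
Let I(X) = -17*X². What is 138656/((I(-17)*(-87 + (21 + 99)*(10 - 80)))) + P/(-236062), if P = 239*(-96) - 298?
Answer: 29466015011/289499709033 ≈ 0.10178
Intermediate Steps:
P = -23242 (P = -22944 - 298 = -23242)
138656/((I(-17)*(-87 + (21 + 99)*(10 - 80)))) + P/(-236062) = 138656/(((-17*(-17)²)*(-87 + (21 + 99)*(10 - 80)))) - 23242/(-236062) = 138656/(((-17*289)*(-87 + 120*(-70)))) - 23242*(-1/236062) = 138656/((-4913*(-87 - 8400))) + 11621/118031 = 138656/((-4913*(-8487))) + 11621/118031 = 138656/41696631 + 11621/118031 = 29466015011/289499709033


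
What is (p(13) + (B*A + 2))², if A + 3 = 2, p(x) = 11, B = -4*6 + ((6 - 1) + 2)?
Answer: 900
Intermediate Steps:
B = -17 (B = -24 + (5 + 2) = -24 + 7 = -17)
A = -1 (A = -3 + 2 = -1)
(p(13) + (B*A + 2))² = (11 + (-17*(-1) + 2))² = (11 + (17 + 2))² = (11 + 19)² = 30² = 900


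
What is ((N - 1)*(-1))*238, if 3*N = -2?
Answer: 1190/3 ≈ 396.67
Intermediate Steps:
N = -2/3 (N = (1/3)*(-2) = -2/3 ≈ -0.66667)
((N - 1)*(-1))*238 = ((-2/3 - 1)*(-1))*238 = -5/3*(-1)*238 = (5/3)*238 = 1190/3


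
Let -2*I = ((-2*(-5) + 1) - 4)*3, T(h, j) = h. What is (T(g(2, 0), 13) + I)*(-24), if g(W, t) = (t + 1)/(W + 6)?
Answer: 249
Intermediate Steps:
g(W, t) = (1 + t)/(6 + W)
I = -21/2 (I = -((-2*(-5) + 1) - 4)*3/2 = -((10 + 1) - 4)*3/2 = -(11 - 4)*3/2 = -7*3/2 = -1/2*21 = -21/2 ≈ -10.500)
(T(g(2, 0), 13) + I)*(-24) = ((1 + 0)/(6 + 2) - 21/2)*(-24) = (1/8 - 21/2)*(-24) = -83/8*(-24) = 249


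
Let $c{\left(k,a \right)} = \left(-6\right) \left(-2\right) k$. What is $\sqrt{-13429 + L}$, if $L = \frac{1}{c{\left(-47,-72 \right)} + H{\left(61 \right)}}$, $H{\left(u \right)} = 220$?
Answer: $\frac{i \sqrt{397283622}}{172} \approx 115.88 i$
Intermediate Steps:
$c{\left(k,a \right)} = 12 k$
$L = - \frac{1}{344}$ ($L = \frac{1}{12 \left(-47\right) + 220} = \frac{1}{-564 + 220} = \frac{1}{-344} = - \frac{1}{344} \approx -0.002907$)
$\sqrt{-13429 + L} = \sqrt{-13429 - \frac{1}{344}} = \sqrt{- \frac{4619577}{344}} = \frac{i \sqrt{397283622}}{172}$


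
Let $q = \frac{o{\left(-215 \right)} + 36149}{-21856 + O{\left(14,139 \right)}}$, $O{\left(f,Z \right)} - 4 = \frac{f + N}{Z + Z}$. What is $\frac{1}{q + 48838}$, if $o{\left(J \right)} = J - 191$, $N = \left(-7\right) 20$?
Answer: $\frac{3037491}{148340017181} \approx 2.0477 \cdot 10^{-5}$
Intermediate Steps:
$N = -140$
$O{\left(f,Z \right)} = 4 + \frac{-140 + f}{2 Z}$ ($O{\left(f,Z \right)} = 4 + \frac{f - 140}{Z + Z} = 4 + \frac{-140 + f}{2 Z}$)
$o{\left(J \right)} = -191 + J$
$q = - \frac{4968277}{3037491}$ ($q = \frac{\left(-191 - 215\right) + 36149}{-21856 + \frac{-140 + 14 + 8 \cdot 139}{2 \cdot 139}} = \frac{-406 + 36149}{-21856 + \frac{1}{2} \cdot \frac{1}{139} \left(-140 + 14 + 1112\right)} = \frac{35743}{-21856 + \frac{1}{2} \cdot \frac{1}{139} \cdot 986} = \frac{35743}{-21856 + \frac{493}{139}} = \frac{35743}{- \frac{3037491}{139}} = 35743 \left(- \frac{139}{3037491}\right) = - \frac{4968277}{3037491} \approx -1.6357$)
$\frac{1}{q + 48838} = \frac{1}{- \frac{4968277}{3037491} + 48838} = \frac{1}{\frac{148340017181}{3037491}} = \frac{3037491}{148340017181}$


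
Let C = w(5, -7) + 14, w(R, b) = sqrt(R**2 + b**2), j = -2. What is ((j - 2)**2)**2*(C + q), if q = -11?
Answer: 768 + 256*sqrt(74) ≈ 2970.2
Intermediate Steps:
C = 14 + sqrt(74) (C = sqrt(5**2 + (-7)**2) + 14 = sqrt(25 + 49) + 14 = sqrt(74) + 14 = 14 + sqrt(74) ≈ 22.602)
((j - 2)**2)**2*(C + q) = ((-2 - 2)**2)**2*((14 + sqrt(74)) - 11) = ((-4)**2)**2*(3 + sqrt(74)) = 16**2*(3 + sqrt(74)) = 256*(3 + sqrt(74)) = 768 + 256*sqrt(74)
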